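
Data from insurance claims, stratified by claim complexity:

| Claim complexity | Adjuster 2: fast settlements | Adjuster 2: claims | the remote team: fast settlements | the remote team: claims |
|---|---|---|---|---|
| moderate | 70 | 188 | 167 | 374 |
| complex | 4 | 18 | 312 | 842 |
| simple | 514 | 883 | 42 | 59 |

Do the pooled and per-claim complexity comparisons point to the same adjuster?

Moderate: Adjuster 2 70/188 = 37.2%, the remote team 167/374 = 44.7% → the remote team
Complex: Adjuster 2 4/18 = 22.2%, the remote team 312/842 = 37.1% → the remote team
Simple: Adjuster 2 514/883 = 58.2%, the remote team 42/59 = 71.2% → the remote team
Overall: Adjuster 2 588/1089 = 54.0%, the remote team 521/1275 = 40.9% → Adjuster 2
The remote team wins each claim group but Adjuster 2 wins overall — the comparison reverses. The remote team's claims skew toward complex, which has a lower base rate.

No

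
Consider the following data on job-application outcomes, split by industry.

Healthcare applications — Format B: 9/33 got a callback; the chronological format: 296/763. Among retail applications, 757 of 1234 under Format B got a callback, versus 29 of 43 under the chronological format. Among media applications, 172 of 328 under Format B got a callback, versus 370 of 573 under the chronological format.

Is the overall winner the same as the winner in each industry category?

No

Healthcare: Format B 9/33 = 27.3%, the chronological format 296/763 = 38.8% → the chronological format
Retail: Format B 757/1234 = 61.3%, the chronological format 29/43 = 67.4% → the chronological format
Media: Format B 172/328 = 52.4%, the chronological format 370/573 = 64.6% → the chronological format
Overall: Format B 938/1595 = 58.8%, the chronological format 695/1379 = 50.4% → Format B
The chronological format wins each industry group but Format B wins overall — the comparison reverses. The chronological format's applications skew toward healthcare, which has a lower base rate.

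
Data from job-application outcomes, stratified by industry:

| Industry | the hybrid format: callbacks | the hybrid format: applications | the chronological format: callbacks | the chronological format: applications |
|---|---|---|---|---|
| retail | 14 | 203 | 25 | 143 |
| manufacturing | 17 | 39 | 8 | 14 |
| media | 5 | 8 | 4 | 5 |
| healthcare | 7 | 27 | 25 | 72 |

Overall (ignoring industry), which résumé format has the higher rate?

Retail: the hybrid format 14/203 = 6.9%, the chronological format 25/143 = 17.5% → the chronological format
Manufacturing: the hybrid format 17/39 = 43.6%, the chronological format 8/14 = 57.1% → the chronological format
Media: the hybrid format 5/8 = 62.5%, the chronological format 4/5 = 80.0% → the chronological format
Healthcare: the hybrid format 7/27 = 25.9%, the chronological format 25/72 = 34.7% → the chronological format
Overall: the hybrid format 43/277 = 15.5%, the chronological format 62/234 = 26.5% → the chronological format

the chronological format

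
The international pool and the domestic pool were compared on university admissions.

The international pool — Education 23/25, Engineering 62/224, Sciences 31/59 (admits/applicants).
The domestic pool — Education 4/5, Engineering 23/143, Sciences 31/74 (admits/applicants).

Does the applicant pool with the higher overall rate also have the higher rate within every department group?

Education: the international pool 23/25 = 92.0%, the domestic pool 4/5 = 80.0% → the international pool
Engineering: the international pool 62/224 = 27.7%, the domestic pool 23/143 = 16.1% → the international pool
Sciences: the international pool 31/59 = 52.5%, the domestic pool 31/74 = 41.9% → the international pool
Overall: the international pool 116/308 = 37.7%, the domestic pool 58/222 = 26.1% → the international pool
The international pool wins overall and in every department group — no reversal.

Yes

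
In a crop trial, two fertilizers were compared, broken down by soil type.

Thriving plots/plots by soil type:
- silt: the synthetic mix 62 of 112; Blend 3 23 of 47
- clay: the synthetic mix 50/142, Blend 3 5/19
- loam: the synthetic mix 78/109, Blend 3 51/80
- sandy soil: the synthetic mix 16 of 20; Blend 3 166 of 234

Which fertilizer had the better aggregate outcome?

Silt: the synthetic mix 62/112 = 55.4%, Blend 3 23/47 = 48.9% → the synthetic mix
Clay: the synthetic mix 50/142 = 35.2%, Blend 3 5/19 = 26.3% → the synthetic mix
Loam: the synthetic mix 78/109 = 71.6%, Blend 3 51/80 = 63.8% → the synthetic mix
Sandy soil: the synthetic mix 16/20 = 80.0%, Blend 3 166/234 = 70.9% → the synthetic mix
Overall: the synthetic mix 206/383 = 53.8%, Blend 3 245/380 = 64.5% → Blend 3
(The synthetic mix wins every soil group but Blend 3 wins overall — the synthetic mix's plots skew toward the low-rate clay group.)

Blend 3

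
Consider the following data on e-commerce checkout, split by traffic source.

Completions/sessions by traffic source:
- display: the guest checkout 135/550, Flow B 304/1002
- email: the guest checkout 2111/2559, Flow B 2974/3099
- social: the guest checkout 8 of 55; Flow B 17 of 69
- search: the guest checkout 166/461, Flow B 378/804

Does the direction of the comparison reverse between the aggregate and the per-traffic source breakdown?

Display: the guest checkout 135/550 = 24.5%, Flow B 304/1002 = 30.3% → Flow B
Email: the guest checkout 2111/2559 = 82.5%, Flow B 2974/3099 = 96.0% → Flow B
Social: the guest checkout 8/55 = 14.5%, Flow B 17/69 = 24.6% → Flow B
Search: the guest checkout 166/461 = 36.0%, Flow B 378/804 = 47.0% → Flow B
Overall: the guest checkout 2420/3625 = 66.8%, Flow B 3673/4974 = 73.8% → Flow B
Flow B wins overall and in every traffic group — no reversal.

No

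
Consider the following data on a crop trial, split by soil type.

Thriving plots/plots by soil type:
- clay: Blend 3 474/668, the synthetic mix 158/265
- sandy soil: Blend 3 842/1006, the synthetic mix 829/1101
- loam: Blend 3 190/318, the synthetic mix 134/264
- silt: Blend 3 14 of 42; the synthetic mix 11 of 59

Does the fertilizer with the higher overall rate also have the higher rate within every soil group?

Clay: Blend 3 474/668 = 71.0%, the synthetic mix 158/265 = 59.6% → Blend 3
Sandy soil: Blend 3 842/1006 = 83.7%, the synthetic mix 829/1101 = 75.3% → Blend 3
Loam: Blend 3 190/318 = 59.7%, the synthetic mix 134/264 = 50.8% → Blend 3
Silt: Blend 3 14/42 = 33.3%, the synthetic mix 11/59 = 18.6% → Blend 3
Overall: Blend 3 1520/2034 = 74.7%, the synthetic mix 1132/1689 = 67.0% → Blend 3
Blend 3 wins overall and in every soil group — no reversal.

Yes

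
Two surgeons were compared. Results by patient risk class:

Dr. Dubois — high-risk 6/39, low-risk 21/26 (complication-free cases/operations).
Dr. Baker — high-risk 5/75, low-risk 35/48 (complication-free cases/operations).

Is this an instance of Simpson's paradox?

High-risk: Dr. Dubois 6/39 = 15.4%, Dr. Baker 5/75 = 6.7% → Dr. Dubois
Low-risk: Dr. Dubois 21/26 = 80.8%, Dr. Baker 35/48 = 72.9% → Dr. Dubois
Overall: Dr. Dubois 27/65 = 41.5%, Dr. Baker 40/123 = 32.5% → Dr. Dubois
Dr. Dubois wins overall and in every patient risk group — no reversal.

No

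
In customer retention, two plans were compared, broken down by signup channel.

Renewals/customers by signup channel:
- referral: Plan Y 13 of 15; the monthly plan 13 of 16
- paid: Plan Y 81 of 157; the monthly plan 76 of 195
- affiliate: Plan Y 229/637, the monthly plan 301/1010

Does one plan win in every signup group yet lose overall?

Referral: Plan Y 13/15 = 86.7%, the monthly plan 13/16 = 81.2% → Plan Y
Paid: Plan Y 81/157 = 51.6%, the monthly plan 76/195 = 39.0% → Plan Y
Affiliate: Plan Y 229/637 = 35.9%, the monthly plan 301/1010 = 29.8% → Plan Y
Overall: Plan Y 323/809 = 39.9%, the monthly plan 390/1221 = 31.9% → Plan Y
Plan Y wins overall and in every signup group — no reversal.

No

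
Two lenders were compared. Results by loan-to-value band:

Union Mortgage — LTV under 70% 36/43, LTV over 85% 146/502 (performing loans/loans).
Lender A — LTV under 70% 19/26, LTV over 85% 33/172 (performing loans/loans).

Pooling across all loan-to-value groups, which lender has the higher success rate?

LTV under 70%: Union Mortgage 36/43 = 83.7%, Lender A 19/26 = 73.1% → Union Mortgage
LTV over 85%: Union Mortgage 146/502 = 29.1%, Lender A 33/172 = 19.2% → Union Mortgage
Overall: Union Mortgage 182/545 = 33.4%, Lender A 52/198 = 26.3% → Union Mortgage

Union Mortgage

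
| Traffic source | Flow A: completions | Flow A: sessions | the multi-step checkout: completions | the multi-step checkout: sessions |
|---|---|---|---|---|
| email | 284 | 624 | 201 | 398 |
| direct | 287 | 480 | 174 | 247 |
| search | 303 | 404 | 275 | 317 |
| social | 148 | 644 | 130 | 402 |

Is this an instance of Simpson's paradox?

Email: Flow A 284/624 = 45.5%, the multi-step checkout 201/398 = 50.5% → the multi-step checkout
Direct: Flow A 287/480 = 59.8%, the multi-step checkout 174/247 = 70.4% → the multi-step checkout
Search: Flow A 303/404 = 75.0%, the multi-step checkout 275/317 = 86.8% → the multi-step checkout
Social: Flow A 148/644 = 23.0%, the multi-step checkout 130/402 = 32.3% → the multi-step checkout
Overall: Flow A 1022/2152 = 47.5%, the multi-step checkout 780/1364 = 57.2% → the multi-step checkout
The multi-step checkout wins overall and in every traffic group — no reversal.

No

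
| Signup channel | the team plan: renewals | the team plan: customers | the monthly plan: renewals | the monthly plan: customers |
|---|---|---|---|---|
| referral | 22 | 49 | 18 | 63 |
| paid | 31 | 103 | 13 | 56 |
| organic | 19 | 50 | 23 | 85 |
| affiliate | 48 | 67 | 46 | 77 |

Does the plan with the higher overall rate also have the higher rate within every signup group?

Yes

Referral: the team plan 22/49 = 44.9%, the monthly plan 18/63 = 28.6% → the team plan
Paid: the team plan 31/103 = 30.1%, the monthly plan 13/56 = 23.2% → the team plan
Organic: the team plan 19/50 = 38.0%, the monthly plan 23/85 = 27.1% → the team plan
Affiliate: the team plan 48/67 = 71.6%, the monthly plan 46/77 = 59.7% → the team plan
Overall: the team plan 120/269 = 44.6%, the monthly plan 100/281 = 35.6% → the team plan
The team plan wins overall and in every signup group — no reversal.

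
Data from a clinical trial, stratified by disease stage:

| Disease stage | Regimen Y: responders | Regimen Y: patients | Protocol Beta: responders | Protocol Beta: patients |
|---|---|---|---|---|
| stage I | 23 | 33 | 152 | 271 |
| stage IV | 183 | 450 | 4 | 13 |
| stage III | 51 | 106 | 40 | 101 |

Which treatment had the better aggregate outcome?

Stage I: Regimen Y 23/33 = 69.7%, Protocol Beta 152/271 = 56.1% → Regimen Y
Stage IV: Regimen Y 183/450 = 40.7%, Protocol Beta 4/13 = 30.8% → Regimen Y
Stage III: Regimen Y 51/106 = 48.1%, Protocol Beta 40/101 = 39.6% → Regimen Y
Overall: Regimen Y 257/589 = 43.6%, Protocol Beta 196/385 = 50.9% → Protocol Beta
(Regimen Y wins every disease group but Protocol Beta wins overall — Regimen Y's patients skew toward the low-rate stage IV group.)

Protocol Beta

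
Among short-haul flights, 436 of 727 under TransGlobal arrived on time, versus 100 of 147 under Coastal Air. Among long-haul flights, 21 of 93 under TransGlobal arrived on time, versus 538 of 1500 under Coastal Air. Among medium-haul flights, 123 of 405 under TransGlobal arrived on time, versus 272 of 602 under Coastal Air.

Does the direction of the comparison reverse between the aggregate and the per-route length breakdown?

Yes

Short-haul: TransGlobal 436/727 = 60.0%, Coastal Air 100/147 = 68.0% → Coastal Air
Long-haul: TransGlobal 21/93 = 22.6%, Coastal Air 538/1500 = 35.9% → Coastal Air
Medium-haul: TransGlobal 123/405 = 30.4%, Coastal Air 272/602 = 45.2% → Coastal Air
Overall: TransGlobal 580/1225 = 47.3%, Coastal Air 910/2249 = 40.5% → TransGlobal
Coastal Air wins each route group but TransGlobal wins overall — the comparison reverses. Coastal Air's flights skew toward long-haul, which has a lower base rate.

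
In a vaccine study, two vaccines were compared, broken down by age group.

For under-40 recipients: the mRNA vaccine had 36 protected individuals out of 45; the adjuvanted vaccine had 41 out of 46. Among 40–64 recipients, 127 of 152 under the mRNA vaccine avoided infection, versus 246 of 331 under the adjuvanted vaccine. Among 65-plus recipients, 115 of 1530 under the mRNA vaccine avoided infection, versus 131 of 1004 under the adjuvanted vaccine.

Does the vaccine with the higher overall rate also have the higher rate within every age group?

No

Under-40: the mRNA vaccine 36/45 = 80.0%, the adjuvanted vaccine 41/46 = 89.1% → the adjuvanted vaccine
40–64: the mRNA vaccine 127/152 = 83.6%, the adjuvanted vaccine 246/331 = 74.3% → the mRNA vaccine
65-plus: the mRNA vaccine 115/1530 = 7.5%, the adjuvanted vaccine 131/1004 = 13.0% → the adjuvanted vaccine
Overall: the mRNA vaccine 278/1727 = 16.1%, the adjuvanted vaccine 418/1381 = 30.3% → the adjuvanted vaccine
Neither sweeps: the mRNA vaccine wins 1 of 3 groups, the adjuvanted vaccine wins 2. The adjuvanted vaccine wins overall but not every group — no Simpson reversal.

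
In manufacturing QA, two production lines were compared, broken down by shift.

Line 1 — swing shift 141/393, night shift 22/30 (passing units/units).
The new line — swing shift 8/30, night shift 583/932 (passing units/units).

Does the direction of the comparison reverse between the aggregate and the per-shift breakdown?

Yes

Swing shift: Line 1 141/393 = 35.9%, the new line 8/30 = 26.7% → Line 1
Night shift: Line 1 22/30 = 73.3%, the new line 583/932 = 62.6% → Line 1
Overall: Line 1 163/423 = 38.5%, the new line 591/962 = 61.4% → the new line
Line 1 wins each shift group but the new line wins overall — the comparison reverses. Line 1's units skew toward swing shift, which has a lower base rate.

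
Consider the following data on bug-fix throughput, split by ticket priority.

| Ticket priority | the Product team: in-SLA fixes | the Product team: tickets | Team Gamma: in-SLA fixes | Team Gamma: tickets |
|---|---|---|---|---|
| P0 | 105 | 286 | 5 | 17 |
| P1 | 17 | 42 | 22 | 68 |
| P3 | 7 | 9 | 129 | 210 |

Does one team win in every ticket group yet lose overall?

Yes

P0: the Product team 105/286 = 36.7%, Team Gamma 5/17 = 29.4% → the Product team
P1: the Product team 17/42 = 40.5%, Team Gamma 22/68 = 32.4% → the Product team
P3: the Product team 7/9 = 77.8%, Team Gamma 129/210 = 61.4% → the Product team
Overall: the Product team 129/337 = 38.3%, Team Gamma 156/295 = 52.9% → Team Gamma
The Product team wins each ticket group but Team Gamma wins overall — the comparison reverses. The Product team's tickets skew toward P0, which has a lower base rate.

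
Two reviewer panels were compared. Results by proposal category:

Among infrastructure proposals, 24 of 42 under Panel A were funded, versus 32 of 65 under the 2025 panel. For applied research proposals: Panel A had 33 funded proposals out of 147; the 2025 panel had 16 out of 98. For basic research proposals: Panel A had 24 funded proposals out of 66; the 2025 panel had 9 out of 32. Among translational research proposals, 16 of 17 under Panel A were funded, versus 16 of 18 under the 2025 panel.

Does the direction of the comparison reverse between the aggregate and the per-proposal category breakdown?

No

Infrastructure: Panel A 24/42 = 57.1%, the 2025 panel 32/65 = 49.2% → Panel A
Applied research: Panel A 33/147 = 22.4%, the 2025 panel 16/98 = 16.3% → Panel A
Basic research: Panel A 24/66 = 36.4%, the 2025 panel 9/32 = 28.1% → Panel A
Translational research: Panel A 16/17 = 94.1%, the 2025 panel 16/18 = 88.9% → Panel A
Overall: Panel A 97/272 = 35.7%, the 2025 panel 73/213 = 34.3% → Panel A
Panel A wins overall and in every proposal group — no reversal.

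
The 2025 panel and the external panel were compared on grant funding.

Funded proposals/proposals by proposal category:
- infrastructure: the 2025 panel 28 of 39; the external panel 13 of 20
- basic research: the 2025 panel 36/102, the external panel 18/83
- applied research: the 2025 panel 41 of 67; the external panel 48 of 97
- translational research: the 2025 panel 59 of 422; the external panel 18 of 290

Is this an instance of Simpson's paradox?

No

Infrastructure: the 2025 panel 28/39 = 71.8%, the external panel 13/20 = 65.0% → the 2025 panel
Basic research: the 2025 panel 36/102 = 35.3%, the external panel 18/83 = 21.7% → the 2025 panel
Applied research: the 2025 panel 41/67 = 61.2%, the external panel 48/97 = 49.5% → the 2025 panel
Translational research: the 2025 panel 59/422 = 14.0%, the external panel 18/290 = 6.2% → the 2025 panel
Overall: the 2025 panel 164/630 = 26.0%, the external panel 97/490 = 19.8% → the 2025 panel
The 2025 panel wins overall and in every proposal group — no reversal.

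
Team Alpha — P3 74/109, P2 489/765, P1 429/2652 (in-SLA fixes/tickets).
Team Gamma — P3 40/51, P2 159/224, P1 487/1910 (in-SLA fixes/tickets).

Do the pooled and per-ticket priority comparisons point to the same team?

P3: Team Alpha 74/109 = 67.9%, Team Gamma 40/51 = 78.4% → Team Gamma
P2: Team Alpha 489/765 = 63.9%, Team Gamma 159/224 = 71.0% → Team Gamma
P1: Team Alpha 429/2652 = 16.2%, Team Gamma 487/1910 = 25.5% → Team Gamma
Overall: Team Alpha 992/3526 = 28.1%, Team Gamma 686/2185 = 31.4% → Team Gamma
Team Gamma wins overall and in every ticket group — no reversal.

Yes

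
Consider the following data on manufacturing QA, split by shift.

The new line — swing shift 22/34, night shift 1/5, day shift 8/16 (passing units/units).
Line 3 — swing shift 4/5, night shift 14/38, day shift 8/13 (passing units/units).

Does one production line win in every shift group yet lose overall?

Yes

Swing shift: the new line 22/34 = 64.7%, Line 3 4/5 = 80.0% → Line 3
Night shift: the new line 1/5 = 20.0%, Line 3 14/38 = 36.8% → Line 3
Day shift: the new line 8/16 = 50.0%, Line 3 8/13 = 61.5% → Line 3
Overall: the new line 31/55 = 56.4%, Line 3 26/56 = 46.4% → the new line
Line 3 wins each shift group but the new line wins overall — the comparison reverses. Line 3's units skew toward night shift, which has a lower base rate.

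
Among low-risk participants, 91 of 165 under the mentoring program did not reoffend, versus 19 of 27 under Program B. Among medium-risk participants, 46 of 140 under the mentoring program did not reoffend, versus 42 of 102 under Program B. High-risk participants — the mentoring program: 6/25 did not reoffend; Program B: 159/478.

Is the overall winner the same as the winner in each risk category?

No

Low-risk: the mentoring program 91/165 = 55.2%, Program B 19/27 = 70.4% → Program B
Medium-risk: the mentoring program 46/140 = 32.9%, Program B 42/102 = 41.2% → Program B
High-risk: the mentoring program 6/25 = 24.0%, Program B 159/478 = 33.3% → Program B
Overall: the mentoring program 143/330 = 43.3%, Program B 220/607 = 36.2% → the mentoring program
Program B wins each risk group but the mentoring program wins overall — the comparison reverses. Program B's participants skew toward high-risk, which has a lower base rate.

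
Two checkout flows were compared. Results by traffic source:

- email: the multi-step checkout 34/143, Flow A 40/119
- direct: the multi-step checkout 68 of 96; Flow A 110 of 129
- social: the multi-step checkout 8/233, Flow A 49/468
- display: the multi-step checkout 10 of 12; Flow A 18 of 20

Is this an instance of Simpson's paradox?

Email: the multi-step checkout 34/143 = 23.8%, Flow A 40/119 = 33.6% → Flow A
Direct: the multi-step checkout 68/96 = 70.8%, Flow A 110/129 = 85.3% → Flow A
Social: the multi-step checkout 8/233 = 3.4%, Flow A 49/468 = 10.5% → Flow A
Display: the multi-step checkout 10/12 = 83.3%, Flow A 18/20 = 90.0% → Flow A
Overall: the multi-step checkout 120/484 = 24.8%, Flow A 217/736 = 29.5% → Flow A
Flow A wins overall and in every traffic group — no reversal.

No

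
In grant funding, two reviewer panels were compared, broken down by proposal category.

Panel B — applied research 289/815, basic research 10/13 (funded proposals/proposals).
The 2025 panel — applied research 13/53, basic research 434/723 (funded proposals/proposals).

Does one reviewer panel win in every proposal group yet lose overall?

Yes

Applied research: Panel B 289/815 = 35.5%, the 2025 panel 13/53 = 24.5% → Panel B
Basic research: Panel B 10/13 = 76.9%, the 2025 panel 434/723 = 60.0% → Panel B
Overall: Panel B 299/828 = 36.1%, the 2025 panel 447/776 = 57.6% → the 2025 panel
Panel B wins each proposal group but the 2025 panel wins overall — the comparison reverses. Panel B's proposals skew toward applied research, which has a lower base rate.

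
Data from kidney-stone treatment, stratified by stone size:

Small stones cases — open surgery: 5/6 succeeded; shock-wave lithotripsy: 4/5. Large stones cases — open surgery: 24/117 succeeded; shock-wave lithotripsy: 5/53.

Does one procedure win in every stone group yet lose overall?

Small stones: open surgery 5/6 = 83.3%, shock-wave lithotripsy 4/5 = 80.0% → open surgery
Large stones: open surgery 24/117 = 20.5%, shock-wave lithotripsy 5/53 = 9.4% → open surgery
Overall: open surgery 29/123 = 23.6%, shock-wave lithotripsy 9/58 = 15.5% → open surgery
Open surgery wins overall and in every stone group — no reversal.

No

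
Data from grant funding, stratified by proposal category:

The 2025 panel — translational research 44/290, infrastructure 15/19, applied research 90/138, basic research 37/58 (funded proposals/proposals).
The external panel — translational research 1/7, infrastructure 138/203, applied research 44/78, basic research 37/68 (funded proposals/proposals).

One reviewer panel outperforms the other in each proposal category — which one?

the 2025 panel

Translational research: the 2025 panel 44/290 = 15.2%, the external panel 1/7 = 14.3% → the 2025 panel
Infrastructure: the 2025 panel 15/19 = 78.9%, the external panel 138/203 = 68.0% → the 2025 panel
Applied research: the 2025 panel 90/138 = 65.2%, the external panel 44/78 = 56.4% → the 2025 panel
Basic research: the 2025 panel 37/58 = 63.8%, the external panel 37/68 = 54.4% → the 2025 panel
The 2025 panel has the higher rate in all 4 groups.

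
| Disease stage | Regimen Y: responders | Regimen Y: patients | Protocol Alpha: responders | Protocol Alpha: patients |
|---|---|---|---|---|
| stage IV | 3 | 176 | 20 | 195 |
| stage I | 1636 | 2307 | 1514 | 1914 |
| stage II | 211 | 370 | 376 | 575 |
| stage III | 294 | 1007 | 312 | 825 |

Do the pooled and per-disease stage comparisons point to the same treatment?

Yes

Stage IV: Regimen Y 3/176 = 1.7%, Protocol Alpha 20/195 = 10.3% → Protocol Alpha
Stage I: Regimen Y 1636/2307 = 70.9%, Protocol Alpha 1514/1914 = 79.1% → Protocol Alpha
Stage II: Regimen Y 211/370 = 57.0%, Protocol Alpha 376/575 = 65.4% → Protocol Alpha
Stage III: Regimen Y 294/1007 = 29.2%, Protocol Alpha 312/825 = 37.8% → Protocol Alpha
Overall: Regimen Y 2144/3860 = 55.5%, Protocol Alpha 2222/3509 = 63.3% → Protocol Alpha
Protocol Alpha wins overall and in every disease group — no reversal.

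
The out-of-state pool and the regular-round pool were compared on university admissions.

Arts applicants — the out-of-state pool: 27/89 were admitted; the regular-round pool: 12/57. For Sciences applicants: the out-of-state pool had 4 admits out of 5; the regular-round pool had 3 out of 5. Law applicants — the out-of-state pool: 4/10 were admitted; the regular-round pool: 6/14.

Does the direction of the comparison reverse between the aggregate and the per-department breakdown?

Arts: the out-of-state pool 27/89 = 30.3%, the regular-round pool 12/57 = 21.1% → the out-of-state pool
Sciences: the out-of-state pool 4/5 = 80.0%, the regular-round pool 3/5 = 60.0% → the out-of-state pool
Law: the out-of-state pool 4/10 = 40.0%, the regular-round pool 6/14 = 42.9% → the regular-round pool
Overall: the out-of-state pool 35/104 = 33.7%, the regular-round pool 21/76 = 27.6% → the out-of-state pool
Neither sweeps: the out-of-state pool wins 2 of 3 groups, the regular-round pool wins 1. The out-of-state pool wins overall but not every group — no Simpson reversal.

No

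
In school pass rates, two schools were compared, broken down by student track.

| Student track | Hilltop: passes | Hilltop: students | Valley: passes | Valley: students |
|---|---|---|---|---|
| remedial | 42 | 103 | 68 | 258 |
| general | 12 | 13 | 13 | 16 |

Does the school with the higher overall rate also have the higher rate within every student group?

Yes

Remedial: Hilltop 42/103 = 40.8%, Valley 68/258 = 26.4% → Hilltop
General: Hilltop 12/13 = 92.3%, Valley 13/16 = 81.2% → Hilltop
Overall: Hilltop 54/116 = 46.6%, Valley 81/274 = 29.6% → Hilltop
Hilltop wins overall and in every student group — no reversal.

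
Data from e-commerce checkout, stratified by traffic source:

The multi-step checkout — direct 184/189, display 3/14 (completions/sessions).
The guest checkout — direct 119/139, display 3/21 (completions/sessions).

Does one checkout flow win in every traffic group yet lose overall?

No

Direct: the multi-step checkout 184/189 = 97.4%, the guest checkout 119/139 = 85.6% → the multi-step checkout
Display: the multi-step checkout 3/14 = 21.4%, the guest checkout 3/21 = 14.3% → the multi-step checkout
Overall: the multi-step checkout 187/203 = 92.1%, the guest checkout 122/160 = 76.2% → the multi-step checkout
The multi-step checkout wins overall and in every traffic group — no reversal.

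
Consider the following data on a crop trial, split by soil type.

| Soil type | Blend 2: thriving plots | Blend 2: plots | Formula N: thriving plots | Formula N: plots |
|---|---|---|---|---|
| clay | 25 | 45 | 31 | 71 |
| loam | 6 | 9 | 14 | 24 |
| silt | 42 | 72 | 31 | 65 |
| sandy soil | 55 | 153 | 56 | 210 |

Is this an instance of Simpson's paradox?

Clay: Blend 2 25/45 = 55.6%, Formula N 31/71 = 43.7% → Blend 2
Loam: Blend 2 6/9 = 66.7%, Formula N 14/24 = 58.3% → Blend 2
Silt: Blend 2 42/72 = 58.3%, Formula N 31/65 = 47.7% → Blend 2
Sandy soil: Blend 2 55/153 = 35.9%, Formula N 56/210 = 26.7% → Blend 2
Overall: Blend 2 128/279 = 45.9%, Formula N 132/370 = 35.7% → Blend 2
Blend 2 wins overall and in every soil group — no reversal.

No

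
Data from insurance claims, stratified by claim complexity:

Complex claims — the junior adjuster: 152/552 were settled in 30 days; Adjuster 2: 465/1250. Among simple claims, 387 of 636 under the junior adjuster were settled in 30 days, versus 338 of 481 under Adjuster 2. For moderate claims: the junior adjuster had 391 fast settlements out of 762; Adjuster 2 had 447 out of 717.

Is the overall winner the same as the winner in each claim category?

Complex: the junior adjuster 152/552 = 27.5%, Adjuster 2 465/1250 = 37.2% → Adjuster 2
Simple: the junior adjuster 387/636 = 60.8%, Adjuster 2 338/481 = 70.3% → Adjuster 2
Moderate: the junior adjuster 391/762 = 51.3%, Adjuster 2 447/717 = 62.3% → Adjuster 2
Overall: the junior adjuster 930/1950 = 47.7%, Adjuster 2 1250/2448 = 51.1% → Adjuster 2
Adjuster 2 wins overall and in every claim group — no reversal.

Yes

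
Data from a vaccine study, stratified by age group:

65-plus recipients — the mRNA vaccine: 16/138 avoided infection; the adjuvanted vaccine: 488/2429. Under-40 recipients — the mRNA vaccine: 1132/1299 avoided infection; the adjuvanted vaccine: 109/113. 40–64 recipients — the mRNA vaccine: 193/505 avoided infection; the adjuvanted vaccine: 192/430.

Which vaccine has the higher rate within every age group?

the adjuvanted vaccine

65-plus: the mRNA vaccine 16/138 = 11.6%, the adjuvanted vaccine 488/2429 = 20.1% → the adjuvanted vaccine
Under-40: the mRNA vaccine 1132/1299 = 87.1%, the adjuvanted vaccine 109/113 = 96.5% → the adjuvanted vaccine
40–64: the mRNA vaccine 193/505 = 38.2%, the adjuvanted vaccine 192/430 = 44.7% → the adjuvanted vaccine
The adjuvanted vaccine has the higher rate in all 3 groups.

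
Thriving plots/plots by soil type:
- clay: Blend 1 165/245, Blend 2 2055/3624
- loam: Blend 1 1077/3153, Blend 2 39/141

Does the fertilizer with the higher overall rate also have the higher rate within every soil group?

Clay: Blend 1 165/245 = 67.3%, Blend 2 2055/3624 = 56.7% → Blend 1
Loam: Blend 1 1077/3153 = 34.2%, Blend 2 39/141 = 27.7% → Blend 1
Overall: Blend 1 1242/3398 = 36.6%, Blend 2 2094/3765 = 55.6% → Blend 2
Blend 1 wins each soil group but Blend 2 wins overall — the comparison reverses. Blend 1's plots skew toward loam, which has a lower base rate.

No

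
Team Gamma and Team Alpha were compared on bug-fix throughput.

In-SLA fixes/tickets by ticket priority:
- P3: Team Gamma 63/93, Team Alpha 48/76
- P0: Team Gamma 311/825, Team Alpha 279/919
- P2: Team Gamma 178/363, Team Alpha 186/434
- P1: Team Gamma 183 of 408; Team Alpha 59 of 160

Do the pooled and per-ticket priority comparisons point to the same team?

P3: Team Gamma 63/93 = 67.7%, Team Alpha 48/76 = 63.2% → Team Gamma
P0: Team Gamma 311/825 = 37.7%, Team Alpha 279/919 = 30.4% → Team Gamma
P2: Team Gamma 178/363 = 49.0%, Team Alpha 186/434 = 42.9% → Team Gamma
P1: Team Gamma 183/408 = 44.9%, Team Alpha 59/160 = 36.9% → Team Gamma
Overall: Team Gamma 735/1689 = 43.5%, Team Alpha 572/1589 = 36.0% → Team Gamma
Team Gamma wins overall and in every ticket group — no reversal.

Yes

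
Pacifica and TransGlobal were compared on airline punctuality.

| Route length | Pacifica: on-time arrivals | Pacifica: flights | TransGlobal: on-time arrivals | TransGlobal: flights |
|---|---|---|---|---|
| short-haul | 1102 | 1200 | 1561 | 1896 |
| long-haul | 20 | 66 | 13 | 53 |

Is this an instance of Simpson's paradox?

Short-haul: Pacifica 1102/1200 = 91.8%, TransGlobal 1561/1896 = 82.3% → Pacifica
Long-haul: Pacifica 20/66 = 30.3%, TransGlobal 13/53 = 24.5% → Pacifica
Overall: Pacifica 1122/1266 = 88.6%, TransGlobal 1574/1949 = 80.8% → Pacifica
Pacifica wins overall and in every route group — no reversal.

No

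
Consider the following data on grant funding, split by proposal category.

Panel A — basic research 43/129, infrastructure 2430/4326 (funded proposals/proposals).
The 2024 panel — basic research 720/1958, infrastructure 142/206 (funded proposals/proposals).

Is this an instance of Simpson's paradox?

Yes

Basic research: Panel A 43/129 = 33.3%, the 2024 panel 720/1958 = 36.8% → the 2024 panel
Infrastructure: Panel A 2430/4326 = 56.2%, the 2024 panel 142/206 = 68.9% → the 2024 panel
Overall: Panel A 2473/4455 = 55.5%, the 2024 panel 862/2164 = 39.8% → Panel A
The 2024 panel wins each proposal group but Panel A wins overall — the comparison reverses. The 2024 panel's proposals skew toward basic research, which has a lower base rate.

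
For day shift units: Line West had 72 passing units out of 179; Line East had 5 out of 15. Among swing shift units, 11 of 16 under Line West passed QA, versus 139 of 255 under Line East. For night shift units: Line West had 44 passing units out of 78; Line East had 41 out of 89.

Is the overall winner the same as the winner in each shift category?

Day shift: Line West 72/179 = 40.2%, Line East 5/15 = 33.3% → Line West
Swing shift: Line West 11/16 = 68.8%, Line East 139/255 = 54.5% → Line West
Night shift: Line West 44/78 = 56.4%, Line East 41/89 = 46.1% → Line West
Overall: Line West 127/273 = 46.5%, Line East 185/359 = 51.5% → Line East
Line West wins each shift group but Line East wins overall — the comparison reverses. Line West's units skew toward day shift, which has a lower base rate.

No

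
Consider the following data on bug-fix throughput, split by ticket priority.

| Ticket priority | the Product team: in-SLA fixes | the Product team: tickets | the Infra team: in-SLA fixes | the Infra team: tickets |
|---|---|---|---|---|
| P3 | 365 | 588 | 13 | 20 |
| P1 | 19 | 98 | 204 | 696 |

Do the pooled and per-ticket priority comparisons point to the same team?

P3: the Product team 365/588 = 62.1%, the Infra team 13/20 = 65.0% → the Infra team
P1: the Product team 19/98 = 19.4%, the Infra team 204/696 = 29.3% → the Infra team
Overall: the Product team 384/686 = 56.0%, the Infra team 217/716 = 30.3% → the Product team
The Infra team wins each ticket group but the Product team wins overall — the comparison reverses. The Infra team's tickets skew toward P1, which has a lower base rate.

No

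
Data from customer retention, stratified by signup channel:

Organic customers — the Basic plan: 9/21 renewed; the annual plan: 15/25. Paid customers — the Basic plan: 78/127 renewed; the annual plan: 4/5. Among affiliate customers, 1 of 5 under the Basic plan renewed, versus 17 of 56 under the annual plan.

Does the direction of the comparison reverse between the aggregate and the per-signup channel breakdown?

Yes

Organic: the Basic plan 9/21 = 42.9%, the annual plan 15/25 = 60.0% → the annual plan
Paid: the Basic plan 78/127 = 61.4%, the annual plan 4/5 = 80.0% → the annual plan
Affiliate: the Basic plan 1/5 = 20.0%, the annual plan 17/56 = 30.4% → the annual plan
Overall: the Basic plan 88/153 = 57.5%, the annual plan 36/86 = 41.9% → the Basic plan
The annual plan wins each signup group but the Basic plan wins overall — the comparison reverses. The annual plan's customers skew toward affiliate, which has a lower base rate.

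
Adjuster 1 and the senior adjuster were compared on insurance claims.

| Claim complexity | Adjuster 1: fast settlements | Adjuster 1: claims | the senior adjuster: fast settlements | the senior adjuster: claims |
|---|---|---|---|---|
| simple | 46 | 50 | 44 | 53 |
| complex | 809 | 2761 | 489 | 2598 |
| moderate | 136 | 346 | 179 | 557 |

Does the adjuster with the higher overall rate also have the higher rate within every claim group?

Simple: Adjuster 1 46/50 = 92.0%, the senior adjuster 44/53 = 83.0% → Adjuster 1
Complex: Adjuster 1 809/2761 = 29.3%, the senior adjuster 489/2598 = 18.8% → Adjuster 1
Moderate: Adjuster 1 136/346 = 39.3%, the senior adjuster 179/557 = 32.1% → Adjuster 1
Overall: Adjuster 1 991/3157 = 31.4%, the senior adjuster 712/3208 = 22.2% → Adjuster 1
Adjuster 1 wins overall and in every claim group — no reversal.

Yes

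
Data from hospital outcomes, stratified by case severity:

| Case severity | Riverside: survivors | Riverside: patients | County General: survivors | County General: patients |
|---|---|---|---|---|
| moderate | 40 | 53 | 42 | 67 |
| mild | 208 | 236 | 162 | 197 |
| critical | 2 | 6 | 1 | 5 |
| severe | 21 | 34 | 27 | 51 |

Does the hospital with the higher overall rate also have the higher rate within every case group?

Yes

Moderate: Riverside 40/53 = 75.5%, County General 42/67 = 62.7% → Riverside
Mild: Riverside 208/236 = 88.1%, County General 162/197 = 82.2% → Riverside
Critical: Riverside 2/6 = 33.3%, County General 1/5 = 20.0% → Riverside
Severe: Riverside 21/34 = 61.8%, County General 27/51 = 52.9% → Riverside
Overall: Riverside 271/329 = 82.4%, County General 232/320 = 72.5% → Riverside
Riverside wins overall and in every case group — no reversal.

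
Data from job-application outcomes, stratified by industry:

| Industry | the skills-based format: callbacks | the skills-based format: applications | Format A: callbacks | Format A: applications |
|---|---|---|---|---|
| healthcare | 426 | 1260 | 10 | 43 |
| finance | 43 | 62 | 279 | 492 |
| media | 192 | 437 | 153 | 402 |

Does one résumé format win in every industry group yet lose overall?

Yes

Healthcare: the skills-based format 426/1260 = 33.8%, Format A 10/43 = 23.3% → the skills-based format
Finance: the skills-based format 43/62 = 69.4%, Format A 279/492 = 56.7% → the skills-based format
Media: the skills-based format 192/437 = 43.9%, Format A 153/402 = 38.1% → the skills-based format
Overall: the skills-based format 661/1759 = 37.6%, Format A 442/937 = 47.2% → Format A
The skills-based format wins each industry group but Format A wins overall — the comparison reverses. The skills-based format's applications skew toward healthcare, which has a lower base rate.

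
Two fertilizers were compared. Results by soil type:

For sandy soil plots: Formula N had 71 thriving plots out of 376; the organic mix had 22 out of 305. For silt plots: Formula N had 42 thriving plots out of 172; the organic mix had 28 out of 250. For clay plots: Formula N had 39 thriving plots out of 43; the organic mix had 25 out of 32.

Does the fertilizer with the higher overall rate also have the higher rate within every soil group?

Sandy soil: Formula N 71/376 = 18.9%, the organic mix 22/305 = 7.2% → Formula N
Silt: Formula N 42/172 = 24.4%, the organic mix 28/250 = 11.2% → Formula N
Clay: Formula N 39/43 = 90.7%, the organic mix 25/32 = 78.1% → Formula N
Overall: Formula N 152/591 = 25.7%, the organic mix 75/587 = 12.8% → Formula N
Formula N wins overall and in every soil group — no reversal.

Yes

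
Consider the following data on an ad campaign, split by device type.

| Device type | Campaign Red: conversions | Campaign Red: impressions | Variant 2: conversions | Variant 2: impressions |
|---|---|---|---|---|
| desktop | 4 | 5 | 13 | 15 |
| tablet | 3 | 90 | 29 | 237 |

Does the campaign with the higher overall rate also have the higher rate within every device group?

Desktop: Campaign Red 4/5 = 80.0%, Variant 2 13/15 = 86.7% → Variant 2
Tablet: Campaign Red 3/90 = 3.3%, Variant 2 29/237 = 12.2% → Variant 2
Overall: Campaign Red 7/95 = 7.4%, Variant 2 42/252 = 16.7% → Variant 2
Variant 2 wins overall and in every device group — no reversal.

Yes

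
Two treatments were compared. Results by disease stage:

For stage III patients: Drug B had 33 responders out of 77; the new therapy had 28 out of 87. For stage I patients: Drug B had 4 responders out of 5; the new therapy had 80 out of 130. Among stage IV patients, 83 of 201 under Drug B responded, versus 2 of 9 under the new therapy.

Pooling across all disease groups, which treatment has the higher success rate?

the new therapy

Stage III: Drug B 33/77 = 42.9%, the new therapy 28/87 = 32.2% → Drug B
Stage I: Drug B 4/5 = 80.0%, the new therapy 80/130 = 61.5% → Drug B
Stage IV: Drug B 83/201 = 41.3%, the new therapy 2/9 = 22.2% → Drug B
Overall: Drug B 120/283 = 42.4%, the new therapy 110/226 = 48.7% → the new therapy
(Drug B wins every disease group but the new therapy wins overall — Drug B's patients skew toward the low-rate stage IV group.)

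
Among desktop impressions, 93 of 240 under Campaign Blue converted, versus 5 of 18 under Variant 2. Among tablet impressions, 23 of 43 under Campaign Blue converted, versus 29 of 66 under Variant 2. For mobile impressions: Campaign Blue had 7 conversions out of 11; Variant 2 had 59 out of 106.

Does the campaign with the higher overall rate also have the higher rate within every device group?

Desktop: Campaign Blue 93/240 = 38.8%, Variant 2 5/18 = 27.8% → Campaign Blue
Tablet: Campaign Blue 23/43 = 53.5%, Variant 2 29/66 = 43.9% → Campaign Blue
Mobile: Campaign Blue 7/11 = 63.6%, Variant 2 59/106 = 55.7% → Campaign Blue
Overall: Campaign Blue 123/294 = 41.8%, Variant 2 93/190 = 48.9% → Variant 2
Campaign Blue wins each device group but Variant 2 wins overall — the comparison reverses. Campaign Blue's impressions skew toward desktop, which has a lower base rate.

No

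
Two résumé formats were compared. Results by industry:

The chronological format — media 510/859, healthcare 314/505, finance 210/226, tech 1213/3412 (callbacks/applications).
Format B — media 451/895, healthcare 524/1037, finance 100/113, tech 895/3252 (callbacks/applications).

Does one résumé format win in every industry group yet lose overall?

Media: the chronological format 510/859 = 59.4%, Format B 451/895 = 50.4% → the chronological format
Healthcare: the chronological format 314/505 = 62.2%, Format B 524/1037 = 50.5% → the chronological format
Finance: the chronological format 210/226 = 92.9%, Format B 100/113 = 88.5% → the chronological format
Tech: the chronological format 1213/3412 = 35.6%, Format B 895/3252 = 27.5% → the chronological format
Overall: the chronological format 2247/5002 = 44.9%, Format B 1970/5297 = 37.2% → the chronological format
The chronological format wins overall and in every industry group — no reversal.

No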